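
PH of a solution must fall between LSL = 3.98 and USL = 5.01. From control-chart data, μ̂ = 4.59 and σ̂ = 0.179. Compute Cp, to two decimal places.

0.96

Cp = (USL − LSL) / (6σ̂) = (5.01 − 3.98) / (6 × 0.179) = 1.0300 / 1.0740 = 0.9590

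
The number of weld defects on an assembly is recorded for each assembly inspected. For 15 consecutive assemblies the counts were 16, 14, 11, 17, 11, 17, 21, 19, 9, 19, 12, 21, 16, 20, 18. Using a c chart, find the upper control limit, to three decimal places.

28.092

c̄ = (16 + 14 + 11 + 17 + 11 + 17 + 21 + 19 + 9 + 19 + 12 + 21 + 16 + 20 + 18) / 15 = 241 / 15 = 16.0667
UCL = c̄ + 3√c̄ = 16.0667 + 3 × √16.0667 = 16.0667 + 3 × 4.0083 = 28.0916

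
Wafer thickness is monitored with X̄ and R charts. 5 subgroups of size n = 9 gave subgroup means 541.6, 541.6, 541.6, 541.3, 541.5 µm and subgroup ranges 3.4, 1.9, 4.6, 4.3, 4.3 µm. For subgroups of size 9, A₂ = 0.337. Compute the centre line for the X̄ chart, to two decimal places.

541.52

X̄̄ = (541.6 + 541.6 + 541.6 + 541.3 + 541.5) / 5 = 2707.6000 / 5 = 541.5200
CL = X̄̄ = 541.5200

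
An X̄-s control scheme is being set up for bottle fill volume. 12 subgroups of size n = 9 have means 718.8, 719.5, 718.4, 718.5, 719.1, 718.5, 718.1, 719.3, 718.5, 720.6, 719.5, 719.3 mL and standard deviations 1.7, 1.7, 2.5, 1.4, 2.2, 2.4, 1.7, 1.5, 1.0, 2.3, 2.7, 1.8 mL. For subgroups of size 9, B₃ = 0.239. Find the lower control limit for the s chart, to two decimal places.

0.46

s̄ = (1.7 + 1.7 + 2.5 + 1.4 + 2.2 + 2.4 + 1.7 + 1.5 + 1.0 + 2.3 + 2.7 + 1.8) / 12 = 1.9083
LCL_s = B₃·s̄ = 0.239 × 1.9083 = 0.4561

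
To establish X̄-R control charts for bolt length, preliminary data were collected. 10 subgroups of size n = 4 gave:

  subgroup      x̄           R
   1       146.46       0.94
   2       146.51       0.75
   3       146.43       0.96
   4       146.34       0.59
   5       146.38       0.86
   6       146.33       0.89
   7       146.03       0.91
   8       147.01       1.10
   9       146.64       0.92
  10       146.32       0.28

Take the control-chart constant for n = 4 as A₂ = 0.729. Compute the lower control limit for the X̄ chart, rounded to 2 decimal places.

145.85

X̄̄ = (146.46 + 146.51 + 146.43 + 146.34 + 146.38 + 146.33 + 146.03 + 147.01 + 146.64 + 146.32) / 10 = 1464.4500 / 10 = 146.4450
R̄ = (0.94 + 0.75 + 0.96 + 0.59 + 0.86 + 0.89 + 0.91 + 1.10 + 0.92 + 0.28) / 10 = 8.2000 / 10 = 0.8200
LCL = X̄̄ − A₂·R̄ = 146.4450 − 0.729 × 0.8200 = 145.8472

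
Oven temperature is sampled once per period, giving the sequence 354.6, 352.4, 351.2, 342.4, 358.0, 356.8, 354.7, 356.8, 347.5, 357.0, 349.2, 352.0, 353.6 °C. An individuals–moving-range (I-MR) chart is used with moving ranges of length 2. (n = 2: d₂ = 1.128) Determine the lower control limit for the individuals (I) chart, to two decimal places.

338.56

X̄ = (354.6 + 352.4 + 351.2 + 342.4 + 358.0 + 356.8 + 354.7 + 356.8 + 347.5 + 357.0 + 349.2 + 352.0 + 353.6) / 13 = 352.7846
Moving ranges: 2.2, 1.2, 8.8, 15.6, 1.2, 2.1, 2.1, 9.3, 9.5, 7.8, 2.8, 1.6; M̄R̄ = 64.2000 / 12 = 5.3500
LCL = X̄ − 3·M̄R̄/d₂ = 352.7846 − 3 × 5.3500 / 1.128 = 338.5559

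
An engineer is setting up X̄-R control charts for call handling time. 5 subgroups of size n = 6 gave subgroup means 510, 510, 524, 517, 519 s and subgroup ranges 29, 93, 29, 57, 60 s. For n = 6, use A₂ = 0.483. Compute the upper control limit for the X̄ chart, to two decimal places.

541.89

X̄̄ = (510 + 510 + 524 + 517 + 519) / 5 = 2580.0000 / 5 = 516.0000
R̄ = (29 + 93 + 29 + 57 + 60) / 5 = 268.0000 / 5 = 53.6000
UCL = X̄̄ + A₂·R̄ = 516.0000 + 0.483 × 53.6000 = 541.8888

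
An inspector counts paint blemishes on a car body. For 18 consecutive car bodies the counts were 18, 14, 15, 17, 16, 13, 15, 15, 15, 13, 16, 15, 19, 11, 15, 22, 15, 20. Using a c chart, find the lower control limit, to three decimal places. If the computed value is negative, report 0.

c̄ = (18 + 14 + 15 + 17 + 16 + 13 + 15 + 15 + 15 + 13 + 16 + 15 + 19 + 11 + 15 + 22 + 15 + 20) / 18 = 284 / 18 = 15.7778
LCL = c̄ − 3√c̄ = 15.7778 − 3 × 3.9721 = 3.8614

3.861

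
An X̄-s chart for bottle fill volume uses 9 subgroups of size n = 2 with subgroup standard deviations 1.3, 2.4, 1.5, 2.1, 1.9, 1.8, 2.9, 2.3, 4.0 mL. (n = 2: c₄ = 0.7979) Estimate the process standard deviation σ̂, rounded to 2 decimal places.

s̄ = (1.3 + 2.4 + 1.5 + 2.1 + 1.9 + 1.8 + 2.9 + 2.3 + 4.0) / 9 = 2.2444
σ̂ = s̄ / c₄ = 2.2444 / 0.7979 = 2.8129

2.81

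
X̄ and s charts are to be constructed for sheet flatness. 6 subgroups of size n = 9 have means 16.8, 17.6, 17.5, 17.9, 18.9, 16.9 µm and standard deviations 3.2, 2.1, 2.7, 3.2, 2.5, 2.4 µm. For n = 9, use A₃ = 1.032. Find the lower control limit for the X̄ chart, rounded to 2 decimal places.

X̄̄ = (16.8 + 17.6 + 17.5 + 17.9 + 18.9 + 16.9) / 6 = 17.6000
s̄ = (3.2 + 2.1 + 2.7 + 3.2 + 2.5 + 2.4) / 6 = 2.6833
LCL = X̄̄ − A₃·s̄ = 17.6000 − 1.032 × 2.6833 = 14.8308

14.83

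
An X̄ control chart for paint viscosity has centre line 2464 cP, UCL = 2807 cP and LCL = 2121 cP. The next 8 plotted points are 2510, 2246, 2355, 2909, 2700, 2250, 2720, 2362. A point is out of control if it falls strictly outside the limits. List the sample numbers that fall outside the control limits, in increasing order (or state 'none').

Compare each point to [2121, 2807]: sample 4 = 2909 > UCL.

4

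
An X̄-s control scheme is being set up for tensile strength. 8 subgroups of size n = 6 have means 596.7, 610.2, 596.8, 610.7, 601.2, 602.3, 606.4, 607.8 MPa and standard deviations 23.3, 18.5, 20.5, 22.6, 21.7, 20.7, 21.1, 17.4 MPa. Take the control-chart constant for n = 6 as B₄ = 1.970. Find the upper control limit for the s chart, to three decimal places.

40.828

s̄ = (23.3 + 18.5 + 20.5 + 22.6 + 21.7 + 20.7 + 21.1 + 17.4) / 8 = 20.7250
UCL_s = B₄·s̄ = 1.970 × 20.7250 = 40.8283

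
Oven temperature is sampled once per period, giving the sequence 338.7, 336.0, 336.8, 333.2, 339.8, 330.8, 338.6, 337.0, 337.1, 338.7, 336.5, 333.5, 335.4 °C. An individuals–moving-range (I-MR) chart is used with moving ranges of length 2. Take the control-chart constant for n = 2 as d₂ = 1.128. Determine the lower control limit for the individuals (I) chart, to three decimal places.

327.251

X̄ = (338.7 + 336.0 + 336.8 + 333.2 + 339.8 + 330.8 + 338.6 + 337.0 + 337.1 + 338.7 + 336.5 + 333.5 + 335.4) / 13 = 336.3154
Moving ranges: 2.7, 0.8, 3.6, 6.6, 9.0, 7.8, 1.6, 0.1, 1.6, 2.2, 3.0, 1.9; M̄R̄ = 40.9000 / 12 = 3.4083
LCL = X̄ − 3·M̄R̄/d₂ = 336.3154 − 3 × 3.4083 / 1.128 = 327.2507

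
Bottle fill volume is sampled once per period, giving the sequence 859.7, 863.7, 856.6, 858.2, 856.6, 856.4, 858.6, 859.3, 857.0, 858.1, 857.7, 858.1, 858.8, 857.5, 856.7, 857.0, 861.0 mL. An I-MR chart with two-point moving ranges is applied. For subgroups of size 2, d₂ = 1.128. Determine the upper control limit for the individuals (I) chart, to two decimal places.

X̄ = (859.7 + 863.7 + 856.6 + 858.2 + 856.6 + 856.4 + 858.6 + 859.3 + 857.0 + 858.1 + 857.7 + 858.1 + 858.8 + 857.5 + 856.7 + 857.0 + 861.0) / 17 = 858.2941
Moving ranges: 4.0, 7.1, 1.6, 1.6, 0.2, 2.2, 0.7, 2.3, 1.1, 0.4, 0.4, 0.7, 1.3, 0.8, 0.3, 4.0; M̄R̄ = 28.7000 / 16 = 1.7937
UCL = X̄ + 3·M̄R̄/d₂ = 858.2941 + 3 × 1.7937 / 1.128 = 863.0647

863.06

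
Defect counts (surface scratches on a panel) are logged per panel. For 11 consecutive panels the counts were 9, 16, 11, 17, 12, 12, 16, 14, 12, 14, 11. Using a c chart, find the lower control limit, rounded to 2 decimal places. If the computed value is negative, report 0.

c̄ = (9 + 16 + 11 + 17 + 12 + 12 + 16 + 14 + 12 + 14 + 11) / 11 = 144 / 11 = 13.0909
LCL = c̄ − 3√c̄ = 13.0909 − 3 × 3.6181 = 2.2365

2.24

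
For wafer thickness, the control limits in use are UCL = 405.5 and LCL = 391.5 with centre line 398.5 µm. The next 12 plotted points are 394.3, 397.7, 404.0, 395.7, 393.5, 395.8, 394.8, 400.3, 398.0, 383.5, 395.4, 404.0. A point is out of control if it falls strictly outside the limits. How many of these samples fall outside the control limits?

Compare each point to [391.5, 405.5]: sample 10 = 383.5 < LCL.

1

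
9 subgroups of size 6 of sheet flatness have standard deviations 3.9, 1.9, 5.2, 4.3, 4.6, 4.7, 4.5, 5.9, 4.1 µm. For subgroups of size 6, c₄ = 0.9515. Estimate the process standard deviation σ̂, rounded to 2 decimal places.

s̄ = (3.9 + 1.9 + 5.2 + 4.3 + 4.6 + 4.7 + 4.5 + 5.9 + 4.1) / 9 = 4.3444
σ̂ = s̄ / c₄ = 4.3444 / 0.9515 = 4.5659

4.57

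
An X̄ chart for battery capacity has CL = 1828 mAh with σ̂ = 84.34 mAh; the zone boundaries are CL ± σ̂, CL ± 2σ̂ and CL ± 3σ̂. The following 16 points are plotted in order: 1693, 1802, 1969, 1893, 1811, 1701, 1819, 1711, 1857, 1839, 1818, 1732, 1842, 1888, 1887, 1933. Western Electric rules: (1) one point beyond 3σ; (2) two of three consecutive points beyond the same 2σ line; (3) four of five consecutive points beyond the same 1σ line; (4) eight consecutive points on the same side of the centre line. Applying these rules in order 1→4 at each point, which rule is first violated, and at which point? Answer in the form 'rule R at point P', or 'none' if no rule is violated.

Zone of each point (C = within 1σ̂, B = 1σ̂–2σ̂, A = 2σ̂–3σ̂, * = beyond 3σ̂; sign = side of CL): 1:-B, 2:-C, 3:+B, 4:+C, 5:-C, 6:-B, 7:-C, 8:-B, 9:+C, 10:+C, 11:-C, 12:-B, 13:+C, 14:+C, 15:+C, 16:+B
No rule fires across all 16 points.

none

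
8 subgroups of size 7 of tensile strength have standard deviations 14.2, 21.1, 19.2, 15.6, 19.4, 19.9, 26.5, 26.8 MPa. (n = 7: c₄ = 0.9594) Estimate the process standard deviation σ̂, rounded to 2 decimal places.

s̄ = (14.2 + 21.1 + 19.2 + 15.6 + 19.4 + 19.9 + 26.5 + 26.8) / 8 = 20.3375
σ̂ = s̄ / c₄ = 20.3375 / 0.9594 = 21.1981

21.20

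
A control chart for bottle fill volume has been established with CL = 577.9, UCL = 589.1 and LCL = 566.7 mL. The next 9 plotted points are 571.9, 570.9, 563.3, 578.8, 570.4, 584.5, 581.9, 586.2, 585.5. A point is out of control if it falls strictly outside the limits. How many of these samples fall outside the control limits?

1

Compare each point to [566.7, 589.1]: sample 3 = 563.3 < LCL.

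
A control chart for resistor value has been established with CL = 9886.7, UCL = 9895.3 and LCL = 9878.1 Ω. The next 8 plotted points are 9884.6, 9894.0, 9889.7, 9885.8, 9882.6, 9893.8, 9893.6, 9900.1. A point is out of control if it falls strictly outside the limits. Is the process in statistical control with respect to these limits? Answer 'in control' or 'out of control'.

Compare each point to [9878.1, 9895.3]: sample 8 = 9900.1 > UCL.

out of control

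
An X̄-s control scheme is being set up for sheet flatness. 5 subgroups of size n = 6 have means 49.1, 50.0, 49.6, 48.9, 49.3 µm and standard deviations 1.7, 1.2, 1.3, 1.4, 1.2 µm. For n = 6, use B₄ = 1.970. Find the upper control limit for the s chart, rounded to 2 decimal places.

2.68

s̄ = (1.7 + 1.2 + 1.3 + 1.4 + 1.2) / 5 = 1.3600
UCL_s = B₄·s̄ = 1.970 × 1.3600 = 2.6792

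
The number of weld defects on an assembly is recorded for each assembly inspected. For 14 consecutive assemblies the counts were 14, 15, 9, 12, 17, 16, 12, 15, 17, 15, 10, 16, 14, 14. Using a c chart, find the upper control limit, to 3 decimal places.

25.225

c̄ = (14 + 15 + 9 + 12 + 17 + 16 + 12 + 15 + 17 + 15 + 10 + 16 + 14 + 14) / 14 = 196 / 14 = 14.0000
UCL = c̄ + 3√c̄ = 14.0000 + 3 × √14.0000 = 14.0000 + 3 × 3.7417 = 25.2250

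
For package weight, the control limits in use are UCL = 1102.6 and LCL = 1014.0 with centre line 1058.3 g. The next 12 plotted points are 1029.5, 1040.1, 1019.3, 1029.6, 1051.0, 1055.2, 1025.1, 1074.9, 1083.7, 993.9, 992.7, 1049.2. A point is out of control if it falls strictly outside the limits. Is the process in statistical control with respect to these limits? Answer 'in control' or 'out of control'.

out of control

Compare each point to [1014.0, 1102.6]: sample 10 = 993.9 < LCL; sample 11 = 992.7 < LCL.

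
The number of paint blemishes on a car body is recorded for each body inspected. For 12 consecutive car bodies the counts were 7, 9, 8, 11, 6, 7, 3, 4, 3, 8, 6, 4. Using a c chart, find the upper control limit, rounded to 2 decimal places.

13.88

c̄ = (7 + 9 + 8 + 11 + 6 + 7 + 3 + 4 + 3 + 8 + 6 + 4) / 12 = 76 / 12 = 6.3333
UCL = c̄ + 3√c̄ = 6.3333 + 3 × √6.3333 = 6.3333 + 3 × 2.5166 = 13.8832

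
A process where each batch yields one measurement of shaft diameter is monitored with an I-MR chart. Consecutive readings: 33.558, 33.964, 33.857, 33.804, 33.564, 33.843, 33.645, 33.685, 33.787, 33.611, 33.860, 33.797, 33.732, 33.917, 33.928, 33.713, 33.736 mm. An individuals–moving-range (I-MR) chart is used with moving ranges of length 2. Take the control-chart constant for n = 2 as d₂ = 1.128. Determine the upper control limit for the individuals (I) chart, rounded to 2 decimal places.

X̄ = (33.558 + 33.964 + 33.857 + 33.804 + 33.564 + 33.843 + 33.645 + 33.685 + 33.787 + 33.611 + 33.860 + 33.797 + 33.732 + 33.917 + 33.928 + 33.713 + 33.736) / 17 = 33.7648
Moving ranges: 0.406, 0.107, 0.053, 0.240, 0.279, 0.198, 0.040, 0.102, 0.176, 0.249, 0.063, 0.065, 0.185, 0.011, 0.215, 0.023; M̄R̄ = 2.4120 / 16 = 0.1507
UCL = X̄ + 3·M̄R̄/d₂ = 33.7648 + 3 × 0.1507 / 1.128 = 34.1657

34.17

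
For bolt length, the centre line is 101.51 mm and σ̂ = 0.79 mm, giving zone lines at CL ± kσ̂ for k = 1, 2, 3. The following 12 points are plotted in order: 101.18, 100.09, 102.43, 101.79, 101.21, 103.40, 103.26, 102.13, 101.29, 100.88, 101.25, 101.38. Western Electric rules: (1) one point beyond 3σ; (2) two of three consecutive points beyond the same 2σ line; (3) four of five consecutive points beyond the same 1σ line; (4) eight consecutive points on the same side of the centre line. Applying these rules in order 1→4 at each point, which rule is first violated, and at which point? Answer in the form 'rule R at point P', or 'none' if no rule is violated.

Zone of each point (C = within 1σ̂, B = 1σ̂–2σ̂, A = 2σ̂–3σ̂, * = beyond 3σ̂; sign = side of CL): 1:-C, 2:-B, 3:+B, 4:+C, 5:-C, 6:+A, 7:+A, 8:+C, 9:-C, 10:-C, 11:-C, 12:-C
Rule 2 (two of three consecutive points beyond the same 2σ limit) is satisfied at point 7.

rule 2 at point 7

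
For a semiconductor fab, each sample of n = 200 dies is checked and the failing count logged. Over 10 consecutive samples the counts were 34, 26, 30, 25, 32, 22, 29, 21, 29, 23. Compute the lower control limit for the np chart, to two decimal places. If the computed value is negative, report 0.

p̄ = Σdᵢ / (k·n) = 271 / (10 × 200) = 0.13550
LCL = np̄ − 3·√(np̄(1−p̄)) = 27.1000 − 3 × 4.8402 = 12.5793

12.58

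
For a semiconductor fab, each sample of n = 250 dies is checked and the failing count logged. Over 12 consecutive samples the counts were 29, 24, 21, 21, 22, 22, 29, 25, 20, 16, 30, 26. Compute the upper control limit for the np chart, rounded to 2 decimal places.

37.66

p̄ = Σdᵢ / (k·n) = 285 / (12 × 250) = 0.09500
UCL = np̄ + 3·√(np̄(1−p̄)) = 23.7500 + 3 × √(23.7500×0.90500) = 23.7500 + 3 × 4.6361 = 37.6584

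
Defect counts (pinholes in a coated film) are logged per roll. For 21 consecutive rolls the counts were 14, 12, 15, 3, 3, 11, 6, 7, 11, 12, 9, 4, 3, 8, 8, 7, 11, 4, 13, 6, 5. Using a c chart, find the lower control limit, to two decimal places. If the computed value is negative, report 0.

0.00

c̄ = (14 + 12 + 15 + 3 + 3 + 11 + 6 + 7 + 11 + 12 + 9 + 4 + 3 + 8 + 8 + 7 + 11 + 4 + 13 + 6 + 5) / 21 = 172 / 21 = 8.1905
LCL = c̄ − 3√c̄ = 8.1905 − 3 × 2.8619 = -0.3952 → 0 (cannot be negative)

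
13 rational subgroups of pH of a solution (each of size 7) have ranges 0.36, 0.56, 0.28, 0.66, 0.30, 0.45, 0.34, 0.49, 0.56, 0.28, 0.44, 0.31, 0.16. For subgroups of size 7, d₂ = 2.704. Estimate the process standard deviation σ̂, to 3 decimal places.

R̄ = (0.36 + 0.56 + 0.28 + 0.66 + 0.30 + 0.45 + 0.34 + 0.49 + 0.56 + 0.28 + 0.44 + 0.31 + 0.16) / 13 = 0.3992
σ̂ = R̄ / d₂ = 0.3992 / 2.704 = 0.1476

0.148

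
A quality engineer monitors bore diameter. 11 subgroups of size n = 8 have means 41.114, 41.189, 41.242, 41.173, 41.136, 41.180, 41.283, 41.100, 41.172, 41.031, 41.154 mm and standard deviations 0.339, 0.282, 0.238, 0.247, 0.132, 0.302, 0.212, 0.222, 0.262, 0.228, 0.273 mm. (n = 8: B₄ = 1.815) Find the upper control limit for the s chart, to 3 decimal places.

0.452

s̄ = (0.339 + 0.282 + 0.238 + 0.247 + 0.132 + 0.302 + 0.212 + 0.222 + 0.262 + 0.228 + 0.273) / 11 = 0.2488
UCL_s = B₄·s̄ = 1.815 × 0.2488 = 0.4516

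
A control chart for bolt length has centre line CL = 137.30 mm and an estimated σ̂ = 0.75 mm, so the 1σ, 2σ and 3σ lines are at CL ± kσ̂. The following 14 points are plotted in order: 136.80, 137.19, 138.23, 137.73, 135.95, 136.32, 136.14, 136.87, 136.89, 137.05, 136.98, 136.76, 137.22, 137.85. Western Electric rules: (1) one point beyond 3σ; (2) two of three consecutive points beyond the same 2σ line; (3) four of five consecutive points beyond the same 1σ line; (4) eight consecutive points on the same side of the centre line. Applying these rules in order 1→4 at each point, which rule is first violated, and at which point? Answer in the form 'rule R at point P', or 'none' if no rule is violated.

Zone of each point (C = within 1σ̂, B = 1σ̂–2σ̂, A = 2σ̂–3σ̂, * = beyond 3σ̂; sign = side of CL): 1:-C, 2:-C, 3:+B, 4:+C, 5:-B, 6:-B, 7:-B, 8:-C, 9:-C, 10:-C, 11:-C, 12:-C, 13:-C, 14:+C
Rule 4 (eight consecutive points on the same side of the centre line) is satisfied at point 12.

rule 4 at point 12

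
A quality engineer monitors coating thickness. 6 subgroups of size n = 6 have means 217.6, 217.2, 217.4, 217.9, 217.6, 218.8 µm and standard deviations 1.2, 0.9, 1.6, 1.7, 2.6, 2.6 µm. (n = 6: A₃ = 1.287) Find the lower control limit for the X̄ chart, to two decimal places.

X̄̄ = (217.6 + 217.2 + 217.4 + 217.9 + 217.6 + 218.8) / 6 = 217.7500
s̄ = (1.2 + 0.9 + 1.6 + 1.7 + 2.6 + 2.6) / 6 = 1.7667
LCL = X̄̄ − A₃·s̄ = 217.7500 − 1.287 × 1.7667 = 215.4763

215.48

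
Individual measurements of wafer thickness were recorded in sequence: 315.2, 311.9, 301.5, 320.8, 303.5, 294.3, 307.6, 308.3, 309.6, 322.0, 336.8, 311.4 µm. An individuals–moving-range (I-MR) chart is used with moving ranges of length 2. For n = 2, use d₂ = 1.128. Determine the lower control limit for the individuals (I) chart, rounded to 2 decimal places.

X̄ = (315.2 + 311.9 + 301.5 + 320.8 + 303.5 + 294.3 + 307.6 + 308.3 + 309.6 + 322.0 + 336.8 + 311.4) / 12 = 311.9083
Moving ranges: 3.3, 10.4, 19.3, 17.3, 9.2, 13.3, 0.7, 1.3, 12.4, 14.8, 25.4; M̄R̄ = 127.4000 / 11 = 11.5818
LCL = X̄ − 3·M̄R̄/d₂ = 311.9083 − 3 × 11.5818 / 1.128 = 281.1056

281.11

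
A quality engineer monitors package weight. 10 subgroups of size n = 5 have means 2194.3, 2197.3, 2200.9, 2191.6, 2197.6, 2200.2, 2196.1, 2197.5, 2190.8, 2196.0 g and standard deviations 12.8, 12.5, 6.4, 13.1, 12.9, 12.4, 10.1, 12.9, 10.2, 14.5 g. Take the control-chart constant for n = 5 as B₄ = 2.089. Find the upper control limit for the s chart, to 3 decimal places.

s̄ = (12.8 + 12.5 + 6.4 + 13.1 + 12.9 + 12.4 + 10.1 + 12.9 + 10.2 + 14.5) / 10 = 11.7800
UCL_s = B₄·s̄ = 2.089 × 11.7800 = 24.6084

24.608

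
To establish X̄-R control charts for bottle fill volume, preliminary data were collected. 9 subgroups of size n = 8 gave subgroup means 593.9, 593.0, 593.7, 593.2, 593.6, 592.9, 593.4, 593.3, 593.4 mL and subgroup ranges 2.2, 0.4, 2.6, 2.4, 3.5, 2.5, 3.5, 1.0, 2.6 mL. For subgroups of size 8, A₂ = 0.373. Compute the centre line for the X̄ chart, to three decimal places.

593.378

X̄̄ = (593.9 + 593.0 + 593.7 + 593.2 + 593.6 + 592.9 + 593.4 + 593.3 + 593.4) / 9 = 5340.4000 / 9 = 593.3778
CL = X̄̄ = 593.3778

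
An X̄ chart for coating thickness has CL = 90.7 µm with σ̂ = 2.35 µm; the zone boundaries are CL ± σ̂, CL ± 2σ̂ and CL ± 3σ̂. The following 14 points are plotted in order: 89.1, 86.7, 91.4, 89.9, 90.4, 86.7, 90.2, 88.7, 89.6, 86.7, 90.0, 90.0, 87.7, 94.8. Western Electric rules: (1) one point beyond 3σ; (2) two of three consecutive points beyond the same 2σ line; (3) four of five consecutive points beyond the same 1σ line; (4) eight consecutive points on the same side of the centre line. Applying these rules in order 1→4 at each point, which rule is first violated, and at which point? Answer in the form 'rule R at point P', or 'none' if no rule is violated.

rule 4 at point 11

Zone of each point (C = within 1σ̂, B = 1σ̂–2σ̂, A = 2σ̂–3σ̂, * = beyond 3σ̂; sign = side of CL): 1:-C, 2:-B, 3:+C, 4:-C, 5:-C, 6:-B, 7:-C, 8:-C, 9:-C, 10:-B, 11:-C, 12:-C, 13:-B, 14:+B
Rule 4 (eight consecutive points on the same side of the centre line) is satisfied at point 11.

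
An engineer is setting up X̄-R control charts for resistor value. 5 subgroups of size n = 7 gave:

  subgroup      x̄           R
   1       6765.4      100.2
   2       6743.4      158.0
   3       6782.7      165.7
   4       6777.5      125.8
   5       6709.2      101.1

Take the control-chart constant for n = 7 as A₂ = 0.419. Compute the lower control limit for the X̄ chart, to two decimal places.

X̄̄ = (6765.4 + 6743.4 + 6782.7 + 6777.5 + 6709.2) / 5 = 33778.2000 / 5 = 6755.6400
R̄ = (100.2 + 158.0 + 165.7 + 125.8 + 101.1) / 5 = 650.8000 / 5 = 130.1600
LCL = X̄̄ − A₂·R̄ = 6755.6400 − 0.419 × 130.1600 = 6701.1030

6701.10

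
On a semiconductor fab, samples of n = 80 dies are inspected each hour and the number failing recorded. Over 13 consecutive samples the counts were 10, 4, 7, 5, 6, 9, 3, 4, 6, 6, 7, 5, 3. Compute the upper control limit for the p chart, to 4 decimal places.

p̄ = Σdᵢ / (k·n) = 75 / (13 × 80) = 0.07212
UCL = p̄ + 3·√(p̄(1−p̄)/n) = 0.07212 + 3 × √(0.07212×0.92788/80) = 0.07212 + 3 × 0.02892 = 0.15888

0.1589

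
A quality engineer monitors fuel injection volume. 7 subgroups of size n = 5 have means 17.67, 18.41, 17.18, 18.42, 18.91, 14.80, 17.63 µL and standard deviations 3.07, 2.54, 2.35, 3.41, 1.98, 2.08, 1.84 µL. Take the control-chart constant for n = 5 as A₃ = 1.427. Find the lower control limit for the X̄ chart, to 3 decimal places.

14.054

X̄̄ = (17.67 + 18.41 + 17.18 + 18.42 + 18.91 + 14.80 + 17.63) / 7 = 17.5743
s̄ = (3.07 + 2.54 + 2.35 + 3.41 + 1.98 + 2.08 + 1.84) / 7 = 2.4671
LCL = X̄̄ − A₃·s̄ = 17.5743 − 1.427 × 2.4671 = 14.0537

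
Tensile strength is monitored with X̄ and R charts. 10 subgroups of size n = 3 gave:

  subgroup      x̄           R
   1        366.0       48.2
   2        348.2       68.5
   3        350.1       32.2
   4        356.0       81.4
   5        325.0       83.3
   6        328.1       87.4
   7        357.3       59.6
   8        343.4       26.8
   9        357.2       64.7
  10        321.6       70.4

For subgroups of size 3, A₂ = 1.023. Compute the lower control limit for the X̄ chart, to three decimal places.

X̄̄ = (366.0 + 348.2 + 350.1 + 356.0 + 325.0 + 328.1 + 357.3 + 343.4 + 357.2 + 321.6) / 10 = 3452.9000 / 10 = 345.2900
R̄ = (48.2 + 68.5 + 32.2 + 81.4 + 83.3 + 87.4 + 59.6 + 26.8 + 64.7 + 70.4) / 10 = 622.5000 / 10 = 62.2500
LCL = X̄̄ − A₂·R̄ = 345.2900 − 1.023 × 62.2500 = 281.6082

281.608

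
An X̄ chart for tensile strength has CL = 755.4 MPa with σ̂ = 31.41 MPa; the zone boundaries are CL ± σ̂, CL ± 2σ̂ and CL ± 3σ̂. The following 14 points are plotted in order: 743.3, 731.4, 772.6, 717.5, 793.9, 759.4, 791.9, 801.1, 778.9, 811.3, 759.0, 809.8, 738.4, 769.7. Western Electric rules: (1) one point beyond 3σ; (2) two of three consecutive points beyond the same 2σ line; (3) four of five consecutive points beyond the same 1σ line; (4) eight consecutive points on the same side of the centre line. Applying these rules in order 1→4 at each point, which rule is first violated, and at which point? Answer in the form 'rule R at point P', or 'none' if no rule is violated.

rule 4 at point 12

Zone of each point (C = within 1σ̂, B = 1σ̂–2σ̂, A = 2σ̂–3σ̂, * = beyond 3σ̂; sign = side of CL): 1:-C, 2:-C, 3:+C, 4:-B, 5:+B, 6:+C, 7:+B, 8:+B, 9:+C, 10:+B, 11:+C, 12:+B, 13:-C, 14:+C
Rule 4 (eight consecutive points on the same side of the centre line) is satisfied at point 12.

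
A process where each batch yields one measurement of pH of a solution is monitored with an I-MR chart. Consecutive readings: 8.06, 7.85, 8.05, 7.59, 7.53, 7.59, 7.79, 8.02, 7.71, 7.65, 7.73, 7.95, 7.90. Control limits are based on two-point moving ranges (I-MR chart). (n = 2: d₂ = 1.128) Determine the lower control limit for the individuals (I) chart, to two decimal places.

7.33

X̄ = (8.06 + 7.85 + 8.05 + 7.59 + 7.53 + 7.59 + 7.79 + 8.02 + 7.71 + 7.65 + 7.73 + 7.95 + 7.90) / 13 = 7.8015
Moving ranges: 0.21, 0.20, 0.46, 0.06, 0.06, 0.20, 0.23, 0.31, 0.06, 0.08, 0.22, 0.05; M̄R̄ = 2.1400 / 12 = 0.1783
LCL = X̄ − 3·M̄R̄/d₂ = 7.8015 − 3 × 0.1783 / 1.128 = 7.3272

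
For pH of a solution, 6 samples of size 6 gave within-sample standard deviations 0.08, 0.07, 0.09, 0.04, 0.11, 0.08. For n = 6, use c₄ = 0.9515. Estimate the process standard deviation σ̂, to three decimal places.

0.082

s̄ = (0.08 + 0.07 + 0.09 + 0.04 + 0.11 + 0.08) / 6 = 0.0783
σ̂ = s̄ / c₄ = 0.0783 / 0.9515 = 0.0823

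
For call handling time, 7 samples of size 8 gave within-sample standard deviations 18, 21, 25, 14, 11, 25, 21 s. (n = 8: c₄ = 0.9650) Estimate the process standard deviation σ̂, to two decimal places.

s̄ = (18 + 21 + 25 + 14 + 11 + 25 + 21) / 7 = 19.2857
σ̂ = s̄ / c₄ = 19.2857 / 0.9650 = 19.9852

19.99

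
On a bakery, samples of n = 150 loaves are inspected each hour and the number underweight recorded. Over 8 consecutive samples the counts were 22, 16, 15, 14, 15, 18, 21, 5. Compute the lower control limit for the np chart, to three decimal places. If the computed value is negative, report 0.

p̄ = Σdᵢ / (k·n) = 126 / (8 × 150) = 0.10500
LCL = np̄ − 3·√(np̄(1−p̄)) = 15.7500 − 3 × 3.7545 = 4.4865

4.487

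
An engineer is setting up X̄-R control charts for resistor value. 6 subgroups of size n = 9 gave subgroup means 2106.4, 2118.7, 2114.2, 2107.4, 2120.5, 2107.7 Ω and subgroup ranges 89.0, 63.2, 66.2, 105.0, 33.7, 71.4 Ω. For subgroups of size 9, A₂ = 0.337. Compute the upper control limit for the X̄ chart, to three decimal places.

2136.551

X̄̄ = (2106.4 + 2118.7 + 2114.2 + 2107.4 + 2120.5 + 2107.7) / 6 = 12674.9000 / 6 = 2112.4833
R̄ = (89.0 + 63.2 + 66.2 + 105.0 + 33.7 + 71.4) / 6 = 428.5000 / 6 = 71.4167
UCL = X̄̄ + A₂·R̄ = 2112.4833 + 0.337 × 71.4167 = 2136.5507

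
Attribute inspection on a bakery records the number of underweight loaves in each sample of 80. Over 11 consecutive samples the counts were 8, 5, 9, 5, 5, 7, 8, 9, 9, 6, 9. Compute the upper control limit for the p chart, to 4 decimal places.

p̄ = Σdᵢ / (k·n) = 80 / (11 × 80) = 0.09091
UCL = p̄ + 3·√(p̄(1−p̄)/n) = 0.09091 + 3 × √(0.09091×0.90909/80) = 0.09091 + 3 × 0.03214 = 0.18733

0.1873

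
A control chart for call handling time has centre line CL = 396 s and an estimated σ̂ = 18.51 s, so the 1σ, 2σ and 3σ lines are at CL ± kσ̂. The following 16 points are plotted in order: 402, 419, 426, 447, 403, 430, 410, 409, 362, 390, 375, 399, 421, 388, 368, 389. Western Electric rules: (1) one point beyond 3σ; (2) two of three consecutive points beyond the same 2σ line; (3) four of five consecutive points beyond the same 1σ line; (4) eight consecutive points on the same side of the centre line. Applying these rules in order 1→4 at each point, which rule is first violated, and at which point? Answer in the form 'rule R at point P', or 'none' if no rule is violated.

Zone of each point (C = within 1σ̂, B = 1σ̂–2σ̂, A = 2σ̂–3σ̂, * = beyond 3σ̂; sign = side of CL): 1:+C, 2:+B, 3:+B, 4:+A, 5:+C, 6:+B, 7:+C, 8:+C, 9:-B, 10:-C, 11:-B, 12:+C, 13:+B, 14:-C, 15:-B, 16:-C
Rule 3 (four of five consecutive points beyond the same 1σ limit) is satisfied at point 6.

rule 3 at point 6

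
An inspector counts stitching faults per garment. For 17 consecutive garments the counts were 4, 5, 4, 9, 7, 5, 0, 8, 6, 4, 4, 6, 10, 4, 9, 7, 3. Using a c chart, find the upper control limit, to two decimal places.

12.68

c̄ = (4 + 5 + 4 + 9 + 7 + 5 + 0 + 8 + 6 + 4 + 4 + 6 + 10 + 4 + 9 + 7 + 3) / 17 = 95 / 17 = 5.5882
UCL = c̄ + 3√c̄ = 5.5882 + 3 × √5.5882 = 5.5882 + 3 × 2.3639 = 12.6801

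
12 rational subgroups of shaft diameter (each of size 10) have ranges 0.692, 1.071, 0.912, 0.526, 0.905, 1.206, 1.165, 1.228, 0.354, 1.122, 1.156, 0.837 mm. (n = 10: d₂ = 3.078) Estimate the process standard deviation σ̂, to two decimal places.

0.30

R̄ = (0.692 + 1.071 + 0.912 + 0.526 + 0.905 + 1.206 + 1.165 + 1.228 + 0.354 + 1.122 + 1.156 + 0.837) / 12 = 0.9312
σ̂ = R̄ / d₂ = 0.9312 / 3.078 = 0.3025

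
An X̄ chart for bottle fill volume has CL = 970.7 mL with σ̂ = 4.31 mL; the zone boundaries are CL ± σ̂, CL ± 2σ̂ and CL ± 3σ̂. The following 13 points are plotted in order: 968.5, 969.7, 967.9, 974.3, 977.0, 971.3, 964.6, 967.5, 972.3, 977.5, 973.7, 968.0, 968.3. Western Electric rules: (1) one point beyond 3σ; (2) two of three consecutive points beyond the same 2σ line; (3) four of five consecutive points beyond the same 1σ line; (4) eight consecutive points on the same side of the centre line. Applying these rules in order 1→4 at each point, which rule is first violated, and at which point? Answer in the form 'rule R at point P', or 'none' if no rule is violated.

none

Zone of each point (C = within 1σ̂, B = 1σ̂–2σ̂, A = 2σ̂–3σ̂, * = beyond 3σ̂; sign = side of CL): 1:-C, 2:-C, 3:-C, 4:+C, 5:+B, 6:+C, 7:-B, 8:-C, 9:+C, 10:+B, 11:+C, 12:-C, 13:-C
No rule fires across all 13 points.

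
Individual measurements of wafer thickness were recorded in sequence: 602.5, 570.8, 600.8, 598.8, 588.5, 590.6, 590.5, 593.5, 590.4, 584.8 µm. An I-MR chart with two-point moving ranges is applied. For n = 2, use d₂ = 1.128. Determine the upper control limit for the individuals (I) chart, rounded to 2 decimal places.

617.10

X̄ = (602.5 + 570.8 + 600.8 + 598.8 + 588.5 + 590.6 + 590.5 + 593.5 + 590.4 + 584.8) / 10 = 591.1200
Moving ranges: 31.7, 30.0, 2.0, 10.3, 2.1, 0.1, 3.0, 3.1, 5.6; M̄R̄ = 87.9000 / 9 = 9.7667
UCL = X̄ + 3·M̄R̄/d₂ = 591.1200 + 3 × 9.7667 / 1.128 = 617.0952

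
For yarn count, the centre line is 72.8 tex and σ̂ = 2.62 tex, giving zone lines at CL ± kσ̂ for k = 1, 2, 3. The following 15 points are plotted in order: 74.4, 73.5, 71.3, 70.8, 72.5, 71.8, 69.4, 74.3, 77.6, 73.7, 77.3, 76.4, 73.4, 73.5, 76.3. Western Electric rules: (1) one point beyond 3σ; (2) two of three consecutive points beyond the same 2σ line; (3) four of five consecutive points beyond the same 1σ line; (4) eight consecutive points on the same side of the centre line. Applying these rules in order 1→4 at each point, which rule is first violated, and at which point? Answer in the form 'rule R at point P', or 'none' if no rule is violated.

rule 4 at point 15

Zone of each point (C = within 1σ̂, B = 1σ̂–2σ̂, A = 2σ̂–3σ̂, * = beyond 3σ̂; sign = side of CL): 1:+C, 2:+C, 3:-C, 4:-C, 5:-C, 6:-C, 7:-B, 8:+C, 9:+B, 10:+C, 11:+B, 12:+B, 13:+C, 14:+C, 15:+B
Rule 4 (eight consecutive points on the same side of the centre line) is satisfied at point 15.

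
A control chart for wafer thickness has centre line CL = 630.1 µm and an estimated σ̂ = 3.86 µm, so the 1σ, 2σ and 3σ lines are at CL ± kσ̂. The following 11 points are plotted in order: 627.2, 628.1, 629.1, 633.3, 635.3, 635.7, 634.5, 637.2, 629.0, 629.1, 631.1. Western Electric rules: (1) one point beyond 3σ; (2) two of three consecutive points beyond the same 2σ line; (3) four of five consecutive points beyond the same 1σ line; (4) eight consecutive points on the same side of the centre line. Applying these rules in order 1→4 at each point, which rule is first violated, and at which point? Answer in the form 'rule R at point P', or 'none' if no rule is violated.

rule 3 at point 8

Zone of each point (C = within 1σ̂, B = 1σ̂–2σ̂, A = 2σ̂–3σ̂, * = beyond 3σ̂; sign = side of CL): 1:-C, 2:-C, 3:-C, 4:+C, 5:+B, 6:+B, 7:+B, 8:+B, 9:-C, 10:-C, 11:+C
Rule 3 (four of five consecutive points beyond the same 1σ limit) is satisfied at point 8.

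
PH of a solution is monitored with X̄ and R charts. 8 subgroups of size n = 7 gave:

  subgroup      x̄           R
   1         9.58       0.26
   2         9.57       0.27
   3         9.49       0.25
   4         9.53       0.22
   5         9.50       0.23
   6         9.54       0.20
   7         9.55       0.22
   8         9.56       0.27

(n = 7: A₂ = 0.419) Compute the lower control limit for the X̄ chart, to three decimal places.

9.439

X̄̄ = (9.58 + 9.57 + 9.49 + 9.53 + 9.50 + 9.54 + 9.55 + 9.56) / 8 = 76.3200 / 8 = 9.5400
R̄ = (0.26 + 0.27 + 0.25 + 0.22 + 0.23 + 0.20 + 0.22 + 0.27) / 8 = 1.9200 / 8 = 0.2400
LCL = X̄̄ − A₂·R̄ = 9.5400 − 0.419 × 0.2400 = 9.4394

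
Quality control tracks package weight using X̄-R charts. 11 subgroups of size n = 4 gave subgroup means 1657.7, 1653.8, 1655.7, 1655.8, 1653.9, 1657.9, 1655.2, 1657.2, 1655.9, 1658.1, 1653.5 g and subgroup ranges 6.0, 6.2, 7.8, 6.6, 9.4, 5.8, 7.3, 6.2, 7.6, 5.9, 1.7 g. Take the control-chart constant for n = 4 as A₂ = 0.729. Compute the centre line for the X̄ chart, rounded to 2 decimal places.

1655.88

X̄̄ = (1657.7 + 1653.8 + 1655.7 + 1655.8 + 1653.9 + 1657.9 + 1655.2 + 1657.2 + 1655.9 + 1658.1 + 1653.5) / 11 = 18214.7000 / 11 = 1655.8818
CL = X̄̄ = 1655.8818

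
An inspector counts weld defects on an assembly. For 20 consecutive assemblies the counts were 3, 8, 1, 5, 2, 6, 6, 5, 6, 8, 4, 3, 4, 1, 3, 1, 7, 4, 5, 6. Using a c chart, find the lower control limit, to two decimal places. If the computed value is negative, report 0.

0.00

c̄ = (3 + 8 + 1 + 5 + 2 + 6 + 6 + 5 + 6 + 8 + 4 + 3 + 4 + 1 + 3 + 1 + 7 + 4 + 5 + 6) / 20 = 88 / 20 = 4.4000
LCL = c̄ − 3√c̄ = 4.4000 − 3 × 2.0976 = -1.8929 → 0 (cannot be negative)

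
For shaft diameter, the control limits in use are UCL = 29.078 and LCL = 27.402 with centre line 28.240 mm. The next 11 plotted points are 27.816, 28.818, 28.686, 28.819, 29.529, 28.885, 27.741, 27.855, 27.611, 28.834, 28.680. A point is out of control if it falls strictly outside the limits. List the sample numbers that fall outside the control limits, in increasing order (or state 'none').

5

Compare each point to [27.402, 29.078]: sample 5 = 29.529 > UCL.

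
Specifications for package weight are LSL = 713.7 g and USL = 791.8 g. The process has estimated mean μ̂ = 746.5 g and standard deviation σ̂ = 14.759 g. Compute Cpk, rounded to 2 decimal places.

0.74

Cpu = (USL − μ̂) / (3σ̂) = (791.8 − 746.5) / (3 × 14.759) = 1.0231; Cpl = (μ̂ − LSL) / (3σ̂) = (746.5 − 713.7) / (3 × 14.759) = 0.7408; Cpk = min(Cpu, Cpl) = 0.7408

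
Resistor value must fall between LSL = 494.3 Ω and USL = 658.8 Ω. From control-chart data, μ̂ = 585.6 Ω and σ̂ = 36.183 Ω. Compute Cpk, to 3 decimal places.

Cpu = (USL − μ̂) / (3σ̂) = (658.8 − 585.6) / (3 × 36.183) = 0.6743; Cpl = (μ̂ − LSL) / (3σ̂) = (585.6 − 494.3) / (3 × 36.183) = 0.8411; Cpk = min(Cpu, Cpl) = 0.6743

0.674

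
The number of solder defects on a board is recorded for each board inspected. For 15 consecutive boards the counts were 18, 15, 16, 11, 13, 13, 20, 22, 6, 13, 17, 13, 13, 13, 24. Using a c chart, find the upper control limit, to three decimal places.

26.804

c̄ = (18 + 15 + 16 + 11 + 13 + 13 + 20 + 22 + 6 + 13 + 17 + 13 + 13 + 13 + 24) / 15 = 227 / 15 = 15.1333
UCL = c̄ + 3√c̄ = 15.1333 + 3 × √15.1333 = 15.1333 + 3 × 3.8902 = 26.8038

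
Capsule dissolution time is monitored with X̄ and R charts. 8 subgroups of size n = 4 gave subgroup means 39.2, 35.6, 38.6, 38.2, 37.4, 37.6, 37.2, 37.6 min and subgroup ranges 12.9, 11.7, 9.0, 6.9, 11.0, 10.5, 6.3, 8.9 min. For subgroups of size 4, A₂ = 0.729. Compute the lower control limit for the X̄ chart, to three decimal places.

30.640

X̄̄ = (39.2 + 35.6 + 38.6 + 38.2 + 37.4 + 37.6 + 37.2 + 37.6) / 8 = 301.4000 / 8 = 37.6750
R̄ = (12.9 + 11.7 + 9.0 + 6.9 + 11.0 + 10.5 + 6.3 + 8.9) / 8 = 77.2000 / 8 = 9.6500
LCL = X̄̄ − A₂·R̄ = 37.6750 − 0.729 × 9.6500 = 30.6402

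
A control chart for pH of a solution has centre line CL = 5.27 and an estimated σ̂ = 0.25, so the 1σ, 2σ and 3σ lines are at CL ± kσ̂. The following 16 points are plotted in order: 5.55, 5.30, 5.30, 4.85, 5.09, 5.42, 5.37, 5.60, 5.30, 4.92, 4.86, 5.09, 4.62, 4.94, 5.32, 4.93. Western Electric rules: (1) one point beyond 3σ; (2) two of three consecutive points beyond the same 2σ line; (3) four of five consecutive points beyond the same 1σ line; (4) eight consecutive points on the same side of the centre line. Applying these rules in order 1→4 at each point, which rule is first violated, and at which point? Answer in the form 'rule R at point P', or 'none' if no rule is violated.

rule 3 at point 14

Zone of each point (C = within 1σ̂, B = 1σ̂–2σ̂, A = 2σ̂–3σ̂, * = beyond 3σ̂; sign = side of CL): 1:+B, 2:+C, 3:+C, 4:-B, 5:-C, 6:+C, 7:+C, 8:+B, 9:+C, 10:-B, 11:-B, 12:-C, 13:-A, 14:-B, 15:+C, 16:-B
Rule 3 (four of five consecutive points beyond the same 1σ limit) is satisfied at point 14.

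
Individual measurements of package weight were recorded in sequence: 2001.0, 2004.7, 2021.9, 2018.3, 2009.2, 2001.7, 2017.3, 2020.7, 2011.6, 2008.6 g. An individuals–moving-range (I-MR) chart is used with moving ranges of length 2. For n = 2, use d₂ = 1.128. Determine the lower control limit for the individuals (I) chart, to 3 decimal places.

X̄ = (2001.0 + 2004.7 + 2021.9 + 2018.3 + 2009.2 + 2001.7 + 2017.3 + 2020.7 + 2011.6 + 2008.6) / 10 = 2011.5000
Moving ranges: 3.7, 17.2, 3.6, 9.1, 7.5, 15.6, 3.4, 9.1, 3.0; M̄R̄ = 72.2000 / 9 = 8.0222
LCL = X̄ − 3·M̄R̄/d₂ = 2011.5000 − 3 × 8.0222 / 1.128 = 1990.1643

1990.164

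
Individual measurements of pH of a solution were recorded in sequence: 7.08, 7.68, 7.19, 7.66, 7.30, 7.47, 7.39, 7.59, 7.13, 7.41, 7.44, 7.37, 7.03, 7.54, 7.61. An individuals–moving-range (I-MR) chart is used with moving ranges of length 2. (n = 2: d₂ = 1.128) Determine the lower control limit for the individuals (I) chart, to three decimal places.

6.608

X̄ = (7.08 + 7.68 + 7.19 + 7.66 + 7.30 + 7.47 + 7.39 + 7.59 + 7.13 + 7.41 + 7.44 + 7.37 + 7.03 + 7.54 + 7.61) / 15 = 7.3927
Moving ranges: 0.60, 0.49, 0.47, 0.36, 0.17, 0.08, 0.20, 0.46, 0.28, 0.03, 0.07, 0.34, 0.51, 0.07; M̄R̄ = 4.1300 / 14 = 0.2950
LCL = X̄ − 3·M̄R̄/d₂ = 7.3927 − 3 × 0.2950 / 1.128 = 6.6081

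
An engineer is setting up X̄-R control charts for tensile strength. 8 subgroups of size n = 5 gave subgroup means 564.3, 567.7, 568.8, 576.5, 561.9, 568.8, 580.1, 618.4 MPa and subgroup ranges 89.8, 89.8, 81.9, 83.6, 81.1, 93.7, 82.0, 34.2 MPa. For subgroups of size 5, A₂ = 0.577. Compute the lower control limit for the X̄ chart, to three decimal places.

X̄̄ = (564.3 + 567.7 + 568.8 + 576.5 + 561.9 + 568.8 + 580.1 + 618.4) / 8 = 4606.5000 / 8 = 575.8125
R̄ = (89.8 + 89.8 + 81.9 + 83.6 + 81.1 + 93.7 + 82.0 + 34.2) / 8 = 636.1000 / 8 = 79.5125
LCL = X̄̄ − A₂·R̄ = 575.8125 − 0.577 × 79.5125 = 529.9338

529.934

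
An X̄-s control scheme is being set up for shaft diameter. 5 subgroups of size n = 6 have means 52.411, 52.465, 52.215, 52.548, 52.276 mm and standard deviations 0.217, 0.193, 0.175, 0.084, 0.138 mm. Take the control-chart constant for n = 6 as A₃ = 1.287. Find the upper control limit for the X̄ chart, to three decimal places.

X̄̄ = (52.411 + 52.465 + 52.215 + 52.548 + 52.276) / 5 = 52.3830
s̄ = (0.217 + 0.193 + 0.175 + 0.084 + 0.138) / 5 = 0.1614
UCL = X̄̄ + A₃·s̄ = 52.3830 + 1.287 × 0.1614 = 52.5907

52.591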